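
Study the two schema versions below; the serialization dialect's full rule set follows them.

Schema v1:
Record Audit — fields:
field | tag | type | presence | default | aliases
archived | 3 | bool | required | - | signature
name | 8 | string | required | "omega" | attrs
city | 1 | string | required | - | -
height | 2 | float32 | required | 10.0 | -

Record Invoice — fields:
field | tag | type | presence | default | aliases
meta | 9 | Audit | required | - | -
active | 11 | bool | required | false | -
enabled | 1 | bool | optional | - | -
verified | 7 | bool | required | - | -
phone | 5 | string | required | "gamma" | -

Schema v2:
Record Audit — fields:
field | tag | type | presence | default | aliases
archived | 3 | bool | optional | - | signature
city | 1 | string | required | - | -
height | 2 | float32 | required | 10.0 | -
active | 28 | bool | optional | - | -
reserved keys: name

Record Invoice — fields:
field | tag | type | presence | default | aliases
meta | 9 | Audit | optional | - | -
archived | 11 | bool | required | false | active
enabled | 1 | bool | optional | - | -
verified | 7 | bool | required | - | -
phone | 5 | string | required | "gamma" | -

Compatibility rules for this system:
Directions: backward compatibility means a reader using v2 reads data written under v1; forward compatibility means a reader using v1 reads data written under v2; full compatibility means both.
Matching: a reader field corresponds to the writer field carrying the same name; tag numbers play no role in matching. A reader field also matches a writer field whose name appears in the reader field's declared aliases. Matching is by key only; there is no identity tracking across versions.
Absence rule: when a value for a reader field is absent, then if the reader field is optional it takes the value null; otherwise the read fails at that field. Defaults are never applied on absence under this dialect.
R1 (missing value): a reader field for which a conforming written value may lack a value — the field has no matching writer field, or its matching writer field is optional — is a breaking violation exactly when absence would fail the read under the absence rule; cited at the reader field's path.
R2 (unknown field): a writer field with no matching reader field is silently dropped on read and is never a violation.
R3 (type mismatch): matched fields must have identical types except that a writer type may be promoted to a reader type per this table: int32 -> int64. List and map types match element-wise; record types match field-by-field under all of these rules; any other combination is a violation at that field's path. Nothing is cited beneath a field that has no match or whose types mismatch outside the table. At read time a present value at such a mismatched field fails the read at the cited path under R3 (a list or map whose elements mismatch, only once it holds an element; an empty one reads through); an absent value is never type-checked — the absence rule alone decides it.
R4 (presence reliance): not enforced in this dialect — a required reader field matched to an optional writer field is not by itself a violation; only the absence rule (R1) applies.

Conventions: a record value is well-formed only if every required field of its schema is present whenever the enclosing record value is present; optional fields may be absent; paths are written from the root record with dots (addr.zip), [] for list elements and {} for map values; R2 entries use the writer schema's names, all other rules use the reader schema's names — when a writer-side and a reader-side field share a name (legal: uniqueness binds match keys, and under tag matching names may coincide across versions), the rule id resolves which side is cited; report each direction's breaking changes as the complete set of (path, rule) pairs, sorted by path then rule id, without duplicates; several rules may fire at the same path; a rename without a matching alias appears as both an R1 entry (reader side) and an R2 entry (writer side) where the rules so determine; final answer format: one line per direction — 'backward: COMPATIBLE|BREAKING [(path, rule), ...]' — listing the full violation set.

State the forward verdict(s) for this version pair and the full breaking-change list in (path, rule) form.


each type pair in Invoice: writer, then reader
checking forward for Invoice: reader v1 against writer v2:
  meta: paired with writer meta (Audit -> Audit; writer optional)
  active: no writer match
  enabled: paired with writer enabled (bool -> bool; writer optional)
  verified: paired with writer verified (bool -> bool; writer required)
  phone: paired with writer phone (string -> string; writer required)
  writer field archived has no reader counterpart
  meta.archived: paired with writer meta.archived (bool -> bool; writer optional)
  meta.name: no writer match
  meta.city: paired with writer meta.city (string -> string; writer required)
  meta.height: paired with writer meta.height (float32 -> float32; writer required)
  writer field meta.active has no reader counterpart
  breaking: (active, R1)
  breaking: (meta, R1)
  breaking: (meta.archived, R1)
  breaking: (meta.name, R1)
  => 4 violation(s): forward is BREAKING for Invoice
the other Invoice changes do not affect what is asked:
  added field active to record Audit: optional bool, tag 28 (in v2 it sits last) -> fires no rule on Invoice, leaving the asked answer as it is

forward: BREAKING [(active, R1), (meta, R1), (meta.archived, R1), (meta.name, R1)]


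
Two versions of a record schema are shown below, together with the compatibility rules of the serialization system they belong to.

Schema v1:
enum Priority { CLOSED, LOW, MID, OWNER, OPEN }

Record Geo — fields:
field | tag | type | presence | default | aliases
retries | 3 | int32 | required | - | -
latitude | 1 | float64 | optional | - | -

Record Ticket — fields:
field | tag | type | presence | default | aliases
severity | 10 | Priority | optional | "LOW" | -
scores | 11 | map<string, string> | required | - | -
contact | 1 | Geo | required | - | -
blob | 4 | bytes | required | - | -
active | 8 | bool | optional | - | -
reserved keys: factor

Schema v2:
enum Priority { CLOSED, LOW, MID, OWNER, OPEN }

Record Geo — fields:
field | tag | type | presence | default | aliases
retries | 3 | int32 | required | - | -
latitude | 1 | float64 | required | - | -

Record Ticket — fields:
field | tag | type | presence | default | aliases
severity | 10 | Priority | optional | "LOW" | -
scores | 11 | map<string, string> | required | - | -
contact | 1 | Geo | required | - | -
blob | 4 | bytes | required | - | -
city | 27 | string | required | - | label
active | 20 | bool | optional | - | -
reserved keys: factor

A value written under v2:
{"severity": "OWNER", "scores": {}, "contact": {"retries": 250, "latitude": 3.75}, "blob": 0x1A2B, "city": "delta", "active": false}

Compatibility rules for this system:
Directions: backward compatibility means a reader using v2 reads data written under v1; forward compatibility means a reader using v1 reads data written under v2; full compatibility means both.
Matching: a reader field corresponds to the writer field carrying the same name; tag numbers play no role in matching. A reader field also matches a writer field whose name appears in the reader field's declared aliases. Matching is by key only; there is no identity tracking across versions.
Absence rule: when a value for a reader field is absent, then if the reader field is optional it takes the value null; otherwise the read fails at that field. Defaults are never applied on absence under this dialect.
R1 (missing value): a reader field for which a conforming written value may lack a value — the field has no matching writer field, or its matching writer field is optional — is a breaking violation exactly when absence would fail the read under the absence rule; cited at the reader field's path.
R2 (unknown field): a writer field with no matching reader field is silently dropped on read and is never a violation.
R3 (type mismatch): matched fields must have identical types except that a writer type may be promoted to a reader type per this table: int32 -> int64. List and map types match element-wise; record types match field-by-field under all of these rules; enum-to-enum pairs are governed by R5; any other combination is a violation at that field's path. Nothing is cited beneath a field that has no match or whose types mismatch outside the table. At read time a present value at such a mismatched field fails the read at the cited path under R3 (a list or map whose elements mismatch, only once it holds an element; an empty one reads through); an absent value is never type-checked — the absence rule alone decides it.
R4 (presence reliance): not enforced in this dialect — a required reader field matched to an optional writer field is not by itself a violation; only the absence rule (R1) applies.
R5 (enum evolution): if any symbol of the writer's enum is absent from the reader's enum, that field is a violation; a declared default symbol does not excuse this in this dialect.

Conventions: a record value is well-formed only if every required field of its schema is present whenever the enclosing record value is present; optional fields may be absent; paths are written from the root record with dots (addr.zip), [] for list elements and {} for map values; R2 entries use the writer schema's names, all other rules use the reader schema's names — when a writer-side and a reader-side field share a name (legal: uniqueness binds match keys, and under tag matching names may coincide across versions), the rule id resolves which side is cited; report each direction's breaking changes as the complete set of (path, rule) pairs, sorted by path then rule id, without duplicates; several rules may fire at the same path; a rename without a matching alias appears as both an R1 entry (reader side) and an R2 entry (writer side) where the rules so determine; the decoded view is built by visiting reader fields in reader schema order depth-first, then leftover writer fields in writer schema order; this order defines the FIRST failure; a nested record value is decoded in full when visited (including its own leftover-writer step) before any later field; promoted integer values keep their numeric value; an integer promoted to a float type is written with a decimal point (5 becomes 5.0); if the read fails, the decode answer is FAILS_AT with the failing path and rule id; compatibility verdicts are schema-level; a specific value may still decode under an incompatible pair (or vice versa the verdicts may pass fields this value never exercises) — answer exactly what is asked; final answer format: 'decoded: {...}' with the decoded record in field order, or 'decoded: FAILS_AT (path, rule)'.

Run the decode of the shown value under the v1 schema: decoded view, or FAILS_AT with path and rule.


decoded: {"severity": "OWNER", "scores": {}, "contact": {"retries": 250, "latitude": 3.75}, "blob": 0x1A2B, "active": false}

the writer's type comes first in each Ticket pair
decode walk for Ticket under reader schema v1:
  severity := "OWNER"
  scores := {}
  contact.retries := 250
  contact.latitude := 3.75
  blob := 0x1A2B
  active := false
  writer city: unmatched, discarded
  => decoded: {"severity": "OWNER", "scores": {}, "contact": {"retries": 250, "latitude": 3.75}, "blob": 0x1A2B, "active": false}
the other Ticket changes do not affect what is asked:
  field latitude in record Geo: optional changed to required -> a verdict-level change on Ticket — the shown value reads the same
  field active in record Ticket: tag 8 changed to 20 -> inert under this dialect — no rule fires on Ticket and the result does not move
  added field city to record Ticket: required string, tag 27 (in v2 it sits immediately before active) -> a verdict-level change on Ticket — the shown value reads the same


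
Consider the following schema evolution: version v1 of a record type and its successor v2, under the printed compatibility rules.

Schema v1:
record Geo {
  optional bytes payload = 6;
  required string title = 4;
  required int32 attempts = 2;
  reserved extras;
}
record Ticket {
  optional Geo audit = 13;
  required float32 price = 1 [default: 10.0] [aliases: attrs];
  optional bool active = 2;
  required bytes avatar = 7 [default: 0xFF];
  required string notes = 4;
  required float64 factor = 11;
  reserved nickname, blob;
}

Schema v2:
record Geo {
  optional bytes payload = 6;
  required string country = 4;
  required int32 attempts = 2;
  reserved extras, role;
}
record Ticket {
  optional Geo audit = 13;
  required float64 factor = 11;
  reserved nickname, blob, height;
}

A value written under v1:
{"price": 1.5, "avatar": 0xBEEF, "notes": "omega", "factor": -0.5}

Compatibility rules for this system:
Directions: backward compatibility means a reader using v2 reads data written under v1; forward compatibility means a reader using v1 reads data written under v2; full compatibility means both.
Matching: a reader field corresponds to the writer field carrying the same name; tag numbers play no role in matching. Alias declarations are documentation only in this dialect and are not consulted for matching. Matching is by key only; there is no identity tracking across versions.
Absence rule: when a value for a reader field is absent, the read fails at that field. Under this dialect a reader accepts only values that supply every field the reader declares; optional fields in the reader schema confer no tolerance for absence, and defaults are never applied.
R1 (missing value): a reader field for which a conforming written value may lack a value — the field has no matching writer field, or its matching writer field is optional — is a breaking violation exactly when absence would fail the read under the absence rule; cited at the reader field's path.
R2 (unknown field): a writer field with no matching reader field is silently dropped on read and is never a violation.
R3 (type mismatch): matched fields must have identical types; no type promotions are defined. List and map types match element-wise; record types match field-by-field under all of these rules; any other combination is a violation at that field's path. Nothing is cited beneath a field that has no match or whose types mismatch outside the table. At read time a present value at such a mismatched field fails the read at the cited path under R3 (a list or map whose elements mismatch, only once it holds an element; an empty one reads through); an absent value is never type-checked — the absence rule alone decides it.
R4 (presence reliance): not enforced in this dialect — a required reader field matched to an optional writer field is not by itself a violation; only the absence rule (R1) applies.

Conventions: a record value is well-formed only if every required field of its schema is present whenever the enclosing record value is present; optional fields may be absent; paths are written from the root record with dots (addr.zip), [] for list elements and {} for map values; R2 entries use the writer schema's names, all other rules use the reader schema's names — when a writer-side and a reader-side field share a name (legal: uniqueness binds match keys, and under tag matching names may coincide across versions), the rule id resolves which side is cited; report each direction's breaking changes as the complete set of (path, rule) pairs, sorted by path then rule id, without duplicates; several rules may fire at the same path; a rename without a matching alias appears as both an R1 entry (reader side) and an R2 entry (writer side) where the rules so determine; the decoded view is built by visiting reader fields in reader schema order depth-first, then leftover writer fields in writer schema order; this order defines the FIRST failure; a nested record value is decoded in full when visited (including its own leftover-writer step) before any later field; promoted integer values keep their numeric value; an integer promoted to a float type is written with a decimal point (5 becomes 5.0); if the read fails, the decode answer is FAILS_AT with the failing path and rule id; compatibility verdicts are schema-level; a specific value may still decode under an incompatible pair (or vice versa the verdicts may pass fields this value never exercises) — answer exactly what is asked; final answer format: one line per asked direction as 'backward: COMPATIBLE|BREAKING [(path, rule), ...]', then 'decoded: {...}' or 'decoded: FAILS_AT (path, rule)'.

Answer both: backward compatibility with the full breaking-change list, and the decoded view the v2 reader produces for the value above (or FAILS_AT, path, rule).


backward: BREAKING [(audit, R1), (audit.country, R1), (audit.payload, R1)]; decoded: FAILS_AT (audit, R1)

each type pair in Ticket: writer, then reader
backward on Ticket — v2 reading data written by v1:
  writer optional, Geo -> Geo: reader audit maps from writer audit
  writer required, float64 -> float64: reader factor maps from writer factor
  writer field price has no reader counterpart
  writer field active has no reader counterpart
  writer field avatar has no reader counterpart
  writer field notes has no reader counterpart
  writer optional, bytes -> bytes: reader audit.payload maps from writer audit.payload
  no writer field matches reader audit.country
  writer required, int32 -> int32: reader audit.attempts maps from writer audit.attempts
  writer field audit.title has no reader counterpart
  rule R1 violated at audit
  rule R1 violated at audit.country
  rule R1 violated at audit.payload
  => 3 violation(s): backward is BREAKING for Ticket
migrating the Ticket value to v2:
  read fails at audit under R1 (no fill)
  => FAILS_AT (audit, R1)
diffs on Ticket not affecting the asked answer:
  removed field avatar from record Ticket -> matters only for Ticket's forward compatibility — outside the asked direction
  removed field price from record Ticket -> matters only for Ticket's forward compatibility — outside the asked direction
  removed field notes from record Ticket -> matters only for Ticket's forward compatibility — outside the asked direction


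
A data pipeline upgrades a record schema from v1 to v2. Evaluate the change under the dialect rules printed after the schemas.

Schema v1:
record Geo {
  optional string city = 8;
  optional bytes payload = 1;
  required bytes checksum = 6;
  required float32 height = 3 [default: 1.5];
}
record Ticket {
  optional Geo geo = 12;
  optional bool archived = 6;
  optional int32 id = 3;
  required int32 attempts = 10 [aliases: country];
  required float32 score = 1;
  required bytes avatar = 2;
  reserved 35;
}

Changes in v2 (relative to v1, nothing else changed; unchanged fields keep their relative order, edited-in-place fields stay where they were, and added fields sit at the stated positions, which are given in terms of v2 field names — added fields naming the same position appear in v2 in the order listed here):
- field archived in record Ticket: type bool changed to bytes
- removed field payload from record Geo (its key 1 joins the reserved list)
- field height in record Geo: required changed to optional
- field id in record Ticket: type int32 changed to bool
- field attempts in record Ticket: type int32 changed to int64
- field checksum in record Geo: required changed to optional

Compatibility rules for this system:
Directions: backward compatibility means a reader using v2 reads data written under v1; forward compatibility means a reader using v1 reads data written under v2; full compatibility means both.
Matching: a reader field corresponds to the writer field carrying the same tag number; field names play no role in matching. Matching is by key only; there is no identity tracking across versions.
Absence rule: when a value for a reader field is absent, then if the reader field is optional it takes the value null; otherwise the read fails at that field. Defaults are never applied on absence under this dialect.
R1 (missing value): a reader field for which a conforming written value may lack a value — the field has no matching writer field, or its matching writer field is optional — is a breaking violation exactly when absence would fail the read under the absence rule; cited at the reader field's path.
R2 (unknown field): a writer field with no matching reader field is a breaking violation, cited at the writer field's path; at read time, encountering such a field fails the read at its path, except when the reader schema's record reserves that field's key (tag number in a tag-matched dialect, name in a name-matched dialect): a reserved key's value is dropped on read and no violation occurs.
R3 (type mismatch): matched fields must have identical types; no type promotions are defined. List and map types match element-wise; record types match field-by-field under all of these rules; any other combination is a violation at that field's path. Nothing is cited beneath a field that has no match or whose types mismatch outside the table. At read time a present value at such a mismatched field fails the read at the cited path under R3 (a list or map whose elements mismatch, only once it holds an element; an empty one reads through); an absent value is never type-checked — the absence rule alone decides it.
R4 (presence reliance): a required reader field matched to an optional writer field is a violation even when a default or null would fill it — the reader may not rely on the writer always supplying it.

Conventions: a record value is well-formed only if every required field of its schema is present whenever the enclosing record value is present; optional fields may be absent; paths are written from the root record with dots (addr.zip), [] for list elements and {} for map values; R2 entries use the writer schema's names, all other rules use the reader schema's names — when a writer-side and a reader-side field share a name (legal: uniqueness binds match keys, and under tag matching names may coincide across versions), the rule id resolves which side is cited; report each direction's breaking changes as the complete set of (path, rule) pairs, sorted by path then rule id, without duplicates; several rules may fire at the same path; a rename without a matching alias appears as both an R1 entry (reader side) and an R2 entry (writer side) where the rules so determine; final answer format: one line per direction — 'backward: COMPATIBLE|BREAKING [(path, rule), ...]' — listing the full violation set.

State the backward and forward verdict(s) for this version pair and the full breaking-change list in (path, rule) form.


arrows below run writer -> reader for Ticket
checking backward for Ticket: reader v2 against writer v1:
  writer optional, Geo -> Geo: reader geo maps from writer geo
  writer optional, bool -> bytes: reader archived maps from writer archived
  writer optional, int32 -> bool: reader id maps from writer id
  writer required, int32 -> int64: reader attempts maps from writer attempts
  writer required, float32 -> float32: reader score maps from writer score
  writer required, bytes -> bytes: reader avatar maps from writer avatar
  writer optional, string -> string: reader geo.city maps from writer geo.city
  writer required, bytes -> bytes: reader geo.checksum maps from writer geo.checksum
  writer required, float32 -> float32: reader geo.height maps from writer geo.height
  writer field geo.payload has no reader counterpart
  rule R3 violated at archived
  rule R3 violated at attempts
  rule R3 violated at id
  => 3 violation(s): backward is BREAKING for Ticket
checking forward for Ticket: reader v1 against writer v2:
  writer optional, Geo -> Geo: reader geo maps from writer geo
  writer optional, bytes -> bool: reader archived maps from writer archived
  writer optional, bool -> int32: reader id maps from writer id
  writer required, int64 -> int32: reader attempts maps from writer attempts
  writer required, float32 -> float32: reader score maps from writer score
  writer required, bytes -> bytes: reader avatar maps from writer avatar
  writer optional, string -> string: reader geo.city maps from writer geo.city
  geo.payload: no writer match
  writer optional, bytes -> bytes: reader geo.checksum maps from writer geo.checksum
  writer optional, float32 -> float32: reader geo.height maps from writer geo.height
  rule R3 violated at archived
  rule R3 violated at attempts
  rule R1 violated at geo.checksum
  rule R4 violated at geo.checksum
  rule R1 violated at geo.height
  rule R4 violated at geo.height
  rule R3 violated at id
  => 7 violation(s): forward is BREAKING for Ticket

backward: BREAKING [(archived, R3), (attempts, R3), (id, R3)]; forward: BREAKING [(archived, R3), (attempts, R3), (geo.checksum, R1), (geo.checksum, R4), (geo.height, R1), (geo.height, R4), (id, R3)]


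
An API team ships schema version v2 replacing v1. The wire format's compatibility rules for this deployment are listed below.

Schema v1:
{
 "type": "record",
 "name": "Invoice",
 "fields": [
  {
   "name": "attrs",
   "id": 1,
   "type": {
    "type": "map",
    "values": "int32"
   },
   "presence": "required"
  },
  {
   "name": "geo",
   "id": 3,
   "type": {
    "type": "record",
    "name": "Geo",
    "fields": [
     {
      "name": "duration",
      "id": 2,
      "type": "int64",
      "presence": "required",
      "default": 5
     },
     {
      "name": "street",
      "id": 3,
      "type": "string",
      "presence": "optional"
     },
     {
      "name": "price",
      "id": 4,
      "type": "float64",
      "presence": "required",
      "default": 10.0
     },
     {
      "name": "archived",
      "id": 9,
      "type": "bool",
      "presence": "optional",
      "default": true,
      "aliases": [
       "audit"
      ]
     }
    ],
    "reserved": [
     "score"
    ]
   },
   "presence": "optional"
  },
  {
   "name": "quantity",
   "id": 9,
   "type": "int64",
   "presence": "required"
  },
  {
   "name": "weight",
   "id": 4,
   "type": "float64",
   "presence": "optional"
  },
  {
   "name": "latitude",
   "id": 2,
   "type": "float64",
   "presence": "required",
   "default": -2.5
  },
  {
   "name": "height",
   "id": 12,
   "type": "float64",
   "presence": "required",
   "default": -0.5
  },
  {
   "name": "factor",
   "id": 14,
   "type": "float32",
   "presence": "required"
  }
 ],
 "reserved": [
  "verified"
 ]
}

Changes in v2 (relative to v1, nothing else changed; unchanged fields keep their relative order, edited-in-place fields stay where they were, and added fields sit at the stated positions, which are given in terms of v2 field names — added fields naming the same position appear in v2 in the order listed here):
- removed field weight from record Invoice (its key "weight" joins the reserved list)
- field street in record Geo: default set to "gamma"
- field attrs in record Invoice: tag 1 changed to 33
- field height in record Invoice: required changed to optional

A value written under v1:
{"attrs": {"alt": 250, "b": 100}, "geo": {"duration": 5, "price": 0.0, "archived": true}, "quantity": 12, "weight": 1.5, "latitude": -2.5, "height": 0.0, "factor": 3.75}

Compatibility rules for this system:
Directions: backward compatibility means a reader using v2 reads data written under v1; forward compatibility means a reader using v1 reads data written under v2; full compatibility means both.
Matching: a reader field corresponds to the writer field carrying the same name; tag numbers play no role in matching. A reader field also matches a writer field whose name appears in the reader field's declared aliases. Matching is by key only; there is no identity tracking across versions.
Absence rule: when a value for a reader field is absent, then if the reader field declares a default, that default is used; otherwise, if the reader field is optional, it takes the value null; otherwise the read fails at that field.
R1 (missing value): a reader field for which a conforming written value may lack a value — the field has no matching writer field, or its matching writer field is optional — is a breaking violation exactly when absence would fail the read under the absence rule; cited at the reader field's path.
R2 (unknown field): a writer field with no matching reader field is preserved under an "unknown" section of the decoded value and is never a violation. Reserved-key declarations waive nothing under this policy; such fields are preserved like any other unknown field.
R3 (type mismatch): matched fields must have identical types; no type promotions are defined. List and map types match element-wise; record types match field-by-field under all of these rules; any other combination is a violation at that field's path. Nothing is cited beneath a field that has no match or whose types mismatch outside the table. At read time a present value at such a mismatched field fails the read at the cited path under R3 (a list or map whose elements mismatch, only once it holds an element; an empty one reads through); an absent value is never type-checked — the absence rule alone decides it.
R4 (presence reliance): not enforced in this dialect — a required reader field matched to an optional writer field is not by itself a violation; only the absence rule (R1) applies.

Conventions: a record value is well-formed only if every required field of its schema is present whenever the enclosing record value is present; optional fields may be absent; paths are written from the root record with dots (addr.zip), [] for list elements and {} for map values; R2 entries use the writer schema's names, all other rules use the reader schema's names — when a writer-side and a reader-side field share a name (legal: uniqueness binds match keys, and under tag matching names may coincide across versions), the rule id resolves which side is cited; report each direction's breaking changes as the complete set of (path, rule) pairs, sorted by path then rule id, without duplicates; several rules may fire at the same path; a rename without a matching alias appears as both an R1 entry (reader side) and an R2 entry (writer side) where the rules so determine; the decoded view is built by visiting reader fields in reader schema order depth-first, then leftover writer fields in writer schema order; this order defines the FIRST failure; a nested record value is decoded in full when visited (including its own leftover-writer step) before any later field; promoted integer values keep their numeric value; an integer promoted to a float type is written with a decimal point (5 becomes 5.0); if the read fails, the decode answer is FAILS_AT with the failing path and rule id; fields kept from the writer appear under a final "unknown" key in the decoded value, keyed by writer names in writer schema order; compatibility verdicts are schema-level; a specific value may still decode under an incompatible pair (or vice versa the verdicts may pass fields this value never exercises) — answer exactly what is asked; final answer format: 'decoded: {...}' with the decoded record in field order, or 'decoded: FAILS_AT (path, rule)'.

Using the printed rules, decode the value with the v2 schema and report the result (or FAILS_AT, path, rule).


each type pair in Invoice: writer, then reader
decode walk for Invoice under reader schema v2:
  attrs := {"alt": 250, "b": 100}
  geo.duration := 5
  geo.street := "gamma" (missing; default applied)
  geo.price := 0.0
  geo.archived := true
  quantity := 12
  latitude := -2.5
  height := 0.0
  factor := 3.75
  writer weight: kept under "unknown"
  => decoded: {"attrs": {"alt": 250, "b": 100}, "geo": {"duration": 5, "street": "gamma", "price": 0.0, "archived": true}, "quantity": 12, "latitude": -2.5, "height": 0.0, "factor": 3.75, "unknown": {"weight": 1.5}}
the other Invoice changes do not affect what is asked:
  field attrs in record Invoice: tag 1 changed to 33 -> no rule fires on it and the decoded Invoice view is identical with or without it
  field height in record Invoice: required changed to optional -> no rule fires on it and the decoded Invoice view is identical with or without it

decoded: {"attrs": {"alt": 250, "b": 100}, "geo": {"duration": 5, "street": "gamma", "price": 0.0, "archived": true}, "quantity": 12, "latitude": -2.5, "height": 0.0, "factor": 3.75, "unknown": {"weight": 1.5}}


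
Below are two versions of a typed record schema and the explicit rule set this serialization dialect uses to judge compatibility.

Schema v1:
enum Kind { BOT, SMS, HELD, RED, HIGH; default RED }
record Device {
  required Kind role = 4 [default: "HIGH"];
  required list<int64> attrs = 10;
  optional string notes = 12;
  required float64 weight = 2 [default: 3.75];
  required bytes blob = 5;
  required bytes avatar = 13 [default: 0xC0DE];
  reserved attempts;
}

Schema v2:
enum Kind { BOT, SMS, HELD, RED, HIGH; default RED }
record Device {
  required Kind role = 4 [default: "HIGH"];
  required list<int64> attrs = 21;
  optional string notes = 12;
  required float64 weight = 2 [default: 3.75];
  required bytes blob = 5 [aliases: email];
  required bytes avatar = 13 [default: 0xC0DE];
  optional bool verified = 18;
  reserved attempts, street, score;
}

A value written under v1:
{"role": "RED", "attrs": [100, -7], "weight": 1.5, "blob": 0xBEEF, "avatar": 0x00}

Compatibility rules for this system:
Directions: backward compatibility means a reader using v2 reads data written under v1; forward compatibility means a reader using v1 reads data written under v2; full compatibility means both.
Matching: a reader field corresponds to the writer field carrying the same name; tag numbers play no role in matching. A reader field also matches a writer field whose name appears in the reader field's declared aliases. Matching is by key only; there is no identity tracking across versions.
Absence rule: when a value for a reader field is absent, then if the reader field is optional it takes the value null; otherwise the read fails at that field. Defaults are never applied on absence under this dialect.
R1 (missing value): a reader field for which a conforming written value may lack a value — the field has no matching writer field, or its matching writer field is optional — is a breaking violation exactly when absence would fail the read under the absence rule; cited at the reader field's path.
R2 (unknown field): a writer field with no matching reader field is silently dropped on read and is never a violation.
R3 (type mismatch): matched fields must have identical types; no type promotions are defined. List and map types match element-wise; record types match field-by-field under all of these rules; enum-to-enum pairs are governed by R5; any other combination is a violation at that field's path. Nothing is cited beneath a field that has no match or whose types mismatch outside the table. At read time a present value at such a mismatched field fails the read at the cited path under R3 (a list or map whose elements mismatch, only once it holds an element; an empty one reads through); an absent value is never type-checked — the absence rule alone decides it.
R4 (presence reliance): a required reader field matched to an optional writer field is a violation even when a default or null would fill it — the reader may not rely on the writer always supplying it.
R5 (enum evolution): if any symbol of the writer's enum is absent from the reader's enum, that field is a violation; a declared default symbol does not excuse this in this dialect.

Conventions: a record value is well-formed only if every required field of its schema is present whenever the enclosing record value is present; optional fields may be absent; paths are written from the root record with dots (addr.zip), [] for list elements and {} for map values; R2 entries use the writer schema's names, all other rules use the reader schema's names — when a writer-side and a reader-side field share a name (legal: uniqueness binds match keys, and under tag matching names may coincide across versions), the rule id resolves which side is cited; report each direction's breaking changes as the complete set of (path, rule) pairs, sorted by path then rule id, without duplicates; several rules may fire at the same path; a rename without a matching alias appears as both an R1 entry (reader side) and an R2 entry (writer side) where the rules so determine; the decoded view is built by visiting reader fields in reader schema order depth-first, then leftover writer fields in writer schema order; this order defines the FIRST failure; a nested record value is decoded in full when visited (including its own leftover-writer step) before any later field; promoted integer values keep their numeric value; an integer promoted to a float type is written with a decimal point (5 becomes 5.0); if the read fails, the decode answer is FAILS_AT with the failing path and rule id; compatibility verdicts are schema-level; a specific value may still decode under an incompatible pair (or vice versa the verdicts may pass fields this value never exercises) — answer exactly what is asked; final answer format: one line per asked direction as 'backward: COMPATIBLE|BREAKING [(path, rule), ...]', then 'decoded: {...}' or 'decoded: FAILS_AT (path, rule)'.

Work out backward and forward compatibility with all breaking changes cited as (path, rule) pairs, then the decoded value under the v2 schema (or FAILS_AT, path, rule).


in Device below, arrows point writer -> reader
backward pass over Device, reader schema v2, writer schema v1:
  role: Kind -> Kind, writer required; from role
  attrs: list<int64> -> list<int64>, writer required; from attrs
  notes: string -> string, writer optional; from notes
  weight: float64 -> float64, writer required; from weight
  blob: bytes -> bytes, writer required; from blob
  avatar: bytes -> bytes, writer required; from avatar
  verified has no writer counterpart
  nothing fires on Device: backward is COMPATIBLE
forward pass over Device, reader schema v1, writer schema v2:
  role: Kind -> Kind, writer required; from role
  attrs: list<int64> -> list<int64>, writer required; from attrs
  notes: string -> string, writer optional; from notes
  weight: float64 -> float64, writer required; from weight
  blob: bytes -> bytes, writer required; from blob
  avatar: bytes -> bytes, writer required; from avatar
  verified (writer side), unknown to reader
  nothing fires on Device: forward is COMPATIBLE
decode walk for Device under reader schema v2:
  role := "RED"
  attrs := [100, -7]
  notes := null (not supplied -> null)
  weight := 1.5
  blob := 0xBEEF
  avatar := 0x00
  verified := null (not supplied -> null)
  => decoded: {"role": "RED", "attrs": [100, -7], "notes": null, "weight": 1.5, "blob": 0xBEEF, "avatar": 0x00, "verified": null}

backward: COMPATIBLE []; forward: COMPATIBLE []; decoded: {"role": "RED", "attrs": [100, -7], "notes": null, "weight": 1.5, "blob": 0xBEEF, "avatar": 0x00, "verified": null}


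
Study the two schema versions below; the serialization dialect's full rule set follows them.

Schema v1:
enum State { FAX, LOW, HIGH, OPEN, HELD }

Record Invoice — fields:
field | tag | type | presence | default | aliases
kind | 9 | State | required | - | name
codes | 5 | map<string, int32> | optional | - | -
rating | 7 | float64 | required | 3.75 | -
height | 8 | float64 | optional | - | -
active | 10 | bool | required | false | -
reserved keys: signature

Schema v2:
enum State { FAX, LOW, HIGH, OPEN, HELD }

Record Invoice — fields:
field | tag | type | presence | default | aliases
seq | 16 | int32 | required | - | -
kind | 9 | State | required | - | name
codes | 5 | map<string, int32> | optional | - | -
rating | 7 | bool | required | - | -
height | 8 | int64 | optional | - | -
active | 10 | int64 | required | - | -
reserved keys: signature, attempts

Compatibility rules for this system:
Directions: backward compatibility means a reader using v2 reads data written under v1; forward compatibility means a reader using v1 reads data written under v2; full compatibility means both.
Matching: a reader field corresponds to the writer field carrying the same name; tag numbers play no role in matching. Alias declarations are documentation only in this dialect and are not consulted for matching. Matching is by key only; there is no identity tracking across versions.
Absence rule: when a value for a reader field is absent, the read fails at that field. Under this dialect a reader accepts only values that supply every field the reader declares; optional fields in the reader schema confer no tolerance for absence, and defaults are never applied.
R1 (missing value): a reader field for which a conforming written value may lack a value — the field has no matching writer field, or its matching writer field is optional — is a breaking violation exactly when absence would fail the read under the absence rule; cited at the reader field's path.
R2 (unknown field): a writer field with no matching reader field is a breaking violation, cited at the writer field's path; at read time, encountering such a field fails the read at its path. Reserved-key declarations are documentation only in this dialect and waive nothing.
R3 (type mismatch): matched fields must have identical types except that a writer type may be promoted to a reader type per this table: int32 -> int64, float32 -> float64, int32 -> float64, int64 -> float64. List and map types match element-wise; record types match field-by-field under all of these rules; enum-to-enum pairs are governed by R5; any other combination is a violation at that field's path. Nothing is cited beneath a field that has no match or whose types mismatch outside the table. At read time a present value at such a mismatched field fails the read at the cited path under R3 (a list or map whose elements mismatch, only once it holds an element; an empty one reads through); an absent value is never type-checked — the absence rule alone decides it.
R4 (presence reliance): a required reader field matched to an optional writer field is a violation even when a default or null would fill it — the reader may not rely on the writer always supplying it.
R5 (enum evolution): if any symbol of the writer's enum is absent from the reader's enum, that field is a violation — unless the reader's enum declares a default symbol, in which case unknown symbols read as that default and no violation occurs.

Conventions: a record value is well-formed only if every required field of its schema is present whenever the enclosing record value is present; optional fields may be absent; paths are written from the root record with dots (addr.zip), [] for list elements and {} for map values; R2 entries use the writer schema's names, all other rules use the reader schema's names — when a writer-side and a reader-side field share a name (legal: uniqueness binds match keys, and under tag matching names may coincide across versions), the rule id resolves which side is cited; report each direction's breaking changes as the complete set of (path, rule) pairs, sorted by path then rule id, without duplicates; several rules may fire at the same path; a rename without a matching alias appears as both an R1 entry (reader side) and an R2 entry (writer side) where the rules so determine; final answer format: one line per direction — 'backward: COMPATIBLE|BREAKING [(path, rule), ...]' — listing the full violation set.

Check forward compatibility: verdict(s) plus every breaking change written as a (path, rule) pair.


forward: BREAKING [(active, R3), (codes, R1), (height, R1), (rating, R3), (seq, R2)]

each type pair in Invoice: writer, then reader
forward for Invoice (reader v1, writer v2):
  writer required, State -> State: reader kind maps from writer kind
  writer optional, map<string, int32> -> map<string, int32>: reader codes maps from writer codes
  writer required, bool -> float64: reader rating maps from writer rating
  writer optional, int64 -> float64: reader height maps from writer height
  writer required, int64 -> bool: reader active maps from writer active
  seq (writer side), unknown to reader
  rule R3 violated at active
  rule R1 violated at codes
  rule R1 violated at height
  rule R3 violated at rating
  rule R2 violated at seq
  forward on Invoice therefore BREAKING (5)
ruling out the remaining Invoice differences:
  field height in record Invoice: type float64 changed to int64 -> affects backward compatibility only, which is not asked
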